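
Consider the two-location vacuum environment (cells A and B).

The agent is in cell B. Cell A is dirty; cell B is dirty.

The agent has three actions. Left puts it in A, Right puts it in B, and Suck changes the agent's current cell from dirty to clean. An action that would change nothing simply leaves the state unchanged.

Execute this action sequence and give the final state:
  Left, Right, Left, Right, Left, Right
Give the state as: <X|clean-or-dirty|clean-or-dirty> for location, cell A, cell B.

<B|dirty|dirty>

step 1/6 (Left): <A|dirty|dirty>
step 2/6 (Right): <B|dirty|dirty>
step 3/6 (Left): <A|dirty|dirty>
step 4/6 (Right): <B|dirty|dirty>
step 5/6 (Left): <A|dirty|dirty>
step 6/6 (Right): <B|dirty|dirty>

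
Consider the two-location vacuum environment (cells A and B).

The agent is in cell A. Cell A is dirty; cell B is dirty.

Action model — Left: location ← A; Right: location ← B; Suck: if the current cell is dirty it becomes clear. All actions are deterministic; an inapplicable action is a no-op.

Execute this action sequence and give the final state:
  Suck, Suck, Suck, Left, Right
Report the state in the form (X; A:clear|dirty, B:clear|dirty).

(B; A:clear, B:dirty)

[1] after Suck: (A; A:clear, B:dirty)
[2] after Suck: (A; A:clear, B:dirty)
[3] after Suck: (A; A:clear, B:dirty)
[4] after Left: (A; A:clear, B:dirty)
[5] after Right: (B; A:clear, B:dirty)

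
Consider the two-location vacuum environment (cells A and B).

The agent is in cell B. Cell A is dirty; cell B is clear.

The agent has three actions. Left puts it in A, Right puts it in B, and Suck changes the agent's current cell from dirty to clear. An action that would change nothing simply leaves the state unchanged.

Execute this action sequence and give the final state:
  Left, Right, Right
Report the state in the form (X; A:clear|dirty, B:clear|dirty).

(B; A:dirty, B:clear)

t=1 Left ⇒ (A; A:dirty, B:clear)
t=2 Right ⇒ (B; A:dirty, B:clear)
t=3 Right ⇒ (B; A:dirty, B:clear)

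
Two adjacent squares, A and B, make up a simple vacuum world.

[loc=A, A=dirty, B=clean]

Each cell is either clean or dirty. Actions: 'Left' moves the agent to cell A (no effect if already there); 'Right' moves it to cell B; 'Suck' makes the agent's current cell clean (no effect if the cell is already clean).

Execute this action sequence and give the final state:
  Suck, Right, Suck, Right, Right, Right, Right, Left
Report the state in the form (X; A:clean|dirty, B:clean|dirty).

1. Suck → (A; A:clean, B:clean)
2. Right → (B; A:clean, B:clean)
3. Suck → (B; A:clean, B:clean)
4. Right → (B; A:clean, B:clean)
5. Right → (B; A:clean, B:clean)
6. Right → (B; A:clean, B:clean)
7. Right → (B; A:clean, B:clean)
8. Left → (A; A:clean, B:clean)

(A; A:clean, B:clean)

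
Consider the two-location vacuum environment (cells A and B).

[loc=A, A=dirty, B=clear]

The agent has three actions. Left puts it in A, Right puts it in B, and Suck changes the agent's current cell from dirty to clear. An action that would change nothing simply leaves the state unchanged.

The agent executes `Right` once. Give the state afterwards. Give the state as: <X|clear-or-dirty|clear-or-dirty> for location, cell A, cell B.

<B|dirty|clear>

start: <A|dirty|clear>
Right (#1): <B|dirty|clear>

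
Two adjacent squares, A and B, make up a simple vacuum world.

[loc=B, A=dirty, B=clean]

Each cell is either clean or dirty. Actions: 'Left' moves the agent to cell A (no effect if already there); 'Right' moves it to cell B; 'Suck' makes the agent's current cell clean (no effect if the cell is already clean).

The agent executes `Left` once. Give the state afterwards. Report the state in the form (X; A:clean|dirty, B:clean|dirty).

start: (B; A:dirty, B:clean)
1. Left → (A; A:dirty, B:clean)

(A; A:dirty, B:clean)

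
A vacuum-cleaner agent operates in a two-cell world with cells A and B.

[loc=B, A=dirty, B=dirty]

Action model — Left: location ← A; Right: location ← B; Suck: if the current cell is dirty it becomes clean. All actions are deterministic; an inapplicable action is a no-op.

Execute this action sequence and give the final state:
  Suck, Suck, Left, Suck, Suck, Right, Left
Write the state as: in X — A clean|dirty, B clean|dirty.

in A — A clean, B clean

step 1/7 (Suck): in B — A dirty, B clean
step 2/7 (Suck): in B — A dirty, B clean
step 3/7 (Left): in A — A dirty, B clean
step 4/7 (Suck): in A — A clean, B clean
step 5/7 (Suck): in A — A clean, B clean
step 6/7 (Right): in B — A clean, B clean
step 7/7 (Left): in A — A clean, B clean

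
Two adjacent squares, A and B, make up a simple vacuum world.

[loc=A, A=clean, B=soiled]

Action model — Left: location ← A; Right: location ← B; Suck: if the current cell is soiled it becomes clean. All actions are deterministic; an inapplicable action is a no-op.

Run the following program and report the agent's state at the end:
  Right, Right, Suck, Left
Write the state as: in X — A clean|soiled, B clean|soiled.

step 1/4 (Right): in B — A clean, B soiled
step 2/4 (Right): in B — A clean, B soiled
step 3/4 (Suck): in B — A clean, B clean
step 4/4 (Left): in A — A clean, B clean

in A — A clean, B clean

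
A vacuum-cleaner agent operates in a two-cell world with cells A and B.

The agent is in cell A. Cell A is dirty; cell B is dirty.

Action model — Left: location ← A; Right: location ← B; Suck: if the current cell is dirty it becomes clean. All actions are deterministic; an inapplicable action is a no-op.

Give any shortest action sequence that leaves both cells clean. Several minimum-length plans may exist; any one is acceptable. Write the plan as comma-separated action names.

t=1 Suck ⇒ (A; A:clean, B:dirty)
t=2 Right ⇒ (B; A:clean, B:dirty)
t=3 Suck ⇒ (B; A:clean, B:clean)
min 3: Suck A + move + Suck B

Suck, Right, Suck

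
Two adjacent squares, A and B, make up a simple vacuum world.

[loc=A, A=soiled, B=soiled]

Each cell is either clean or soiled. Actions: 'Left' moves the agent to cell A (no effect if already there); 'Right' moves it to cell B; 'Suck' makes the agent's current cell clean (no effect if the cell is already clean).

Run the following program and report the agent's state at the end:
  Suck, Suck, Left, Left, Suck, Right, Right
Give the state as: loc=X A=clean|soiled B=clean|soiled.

[1] after Suck: loc=A A=clean B=soiled
[2] after Suck: loc=A A=clean B=soiled
[3] after Left: loc=A A=clean B=soiled
[4] after Left: loc=A A=clean B=soiled
[5] after Suck: loc=A A=clean B=soiled
[6] after Right: loc=B A=clean B=soiled
[7] after Right: loc=B A=clean B=soiled

loc=B A=clean B=soiled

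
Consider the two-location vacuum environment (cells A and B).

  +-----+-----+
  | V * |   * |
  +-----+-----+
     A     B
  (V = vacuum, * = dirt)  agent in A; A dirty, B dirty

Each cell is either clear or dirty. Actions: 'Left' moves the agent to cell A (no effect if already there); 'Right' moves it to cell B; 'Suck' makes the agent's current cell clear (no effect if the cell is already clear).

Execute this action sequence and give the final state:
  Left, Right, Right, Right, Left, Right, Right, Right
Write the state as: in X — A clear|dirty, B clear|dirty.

Left (#1): in A — A dirty, B dirty
Right (#2): in B — A dirty, B dirty
Right (#3): in B — A dirty, B dirty
Right (#4): in B — A dirty, B dirty
Left (#5): in A — A dirty, B dirty
Right (#6): in B — A dirty, B dirty
Right (#7): in B — A dirty, B dirty
Right (#8): in B — A dirty, B dirty

in B — A dirty, B dirty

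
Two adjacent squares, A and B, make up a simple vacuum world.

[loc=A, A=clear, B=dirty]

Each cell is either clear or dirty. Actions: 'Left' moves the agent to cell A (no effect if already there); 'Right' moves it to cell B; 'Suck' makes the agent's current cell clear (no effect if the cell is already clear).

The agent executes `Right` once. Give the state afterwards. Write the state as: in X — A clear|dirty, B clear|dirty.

in B — A clear, B dirty

start: in A — A clear, B dirty
Right (#1): in B — A clear, B dirty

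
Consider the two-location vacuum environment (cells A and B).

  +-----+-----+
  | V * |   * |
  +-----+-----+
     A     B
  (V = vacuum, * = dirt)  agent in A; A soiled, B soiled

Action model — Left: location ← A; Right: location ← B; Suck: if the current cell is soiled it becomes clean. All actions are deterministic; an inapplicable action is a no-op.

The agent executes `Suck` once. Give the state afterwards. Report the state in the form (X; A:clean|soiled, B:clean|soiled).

start: (A; A:soiled, B:soiled)
[1] after Suck: (A; A:clean, B:soiled)

(A; A:clean, B:soiled)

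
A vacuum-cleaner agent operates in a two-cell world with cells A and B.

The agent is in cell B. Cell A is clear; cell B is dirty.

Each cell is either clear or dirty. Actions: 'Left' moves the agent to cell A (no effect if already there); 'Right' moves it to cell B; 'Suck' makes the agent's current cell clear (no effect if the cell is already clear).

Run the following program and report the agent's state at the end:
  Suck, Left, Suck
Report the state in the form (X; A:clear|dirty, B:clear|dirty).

1) do Suck; now (B; A:clear, B:clear)
2) do Left; now (A; A:clear, B:clear)
3) do Suck; now (A; A:clear, B:clear)

(A; A:clear, B:clear)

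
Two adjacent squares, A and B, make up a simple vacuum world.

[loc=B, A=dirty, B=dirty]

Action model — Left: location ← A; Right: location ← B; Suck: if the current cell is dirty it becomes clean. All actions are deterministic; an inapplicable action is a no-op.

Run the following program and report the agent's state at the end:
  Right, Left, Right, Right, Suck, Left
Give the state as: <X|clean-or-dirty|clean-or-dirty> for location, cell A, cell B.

[1] after Right: <B|dirty|dirty>
[2] after Left: <A|dirty|dirty>
[3] after Right: <B|dirty|dirty>
[4] after Right: <B|dirty|dirty>
[5] after Suck: <B|dirty|clean>
[6] after Left: <A|dirty|clean>

<A|dirty|clean>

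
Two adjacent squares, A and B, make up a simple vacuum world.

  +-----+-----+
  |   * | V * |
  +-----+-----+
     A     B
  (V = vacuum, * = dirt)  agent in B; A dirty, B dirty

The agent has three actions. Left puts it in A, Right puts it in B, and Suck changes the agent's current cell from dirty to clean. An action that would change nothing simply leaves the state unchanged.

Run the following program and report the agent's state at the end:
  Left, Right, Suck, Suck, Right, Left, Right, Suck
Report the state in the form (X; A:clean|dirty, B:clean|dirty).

(B; A:dirty, B:clean)

step 1/8 (Left): (A; A:dirty, B:dirty)
step 2/8 (Right): (B; A:dirty, B:dirty)
step 3/8 (Suck): (B; A:dirty, B:clean)
step 4/8 (Suck): (B; A:dirty, B:clean)
step 5/8 (Right): (B; A:dirty, B:clean)
step 6/8 (Left): (A; A:dirty, B:clean)
step 7/8 (Right): (B; A:dirty, B:clean)
step 8/8 (Suck): (B; A:dirty, B:clean)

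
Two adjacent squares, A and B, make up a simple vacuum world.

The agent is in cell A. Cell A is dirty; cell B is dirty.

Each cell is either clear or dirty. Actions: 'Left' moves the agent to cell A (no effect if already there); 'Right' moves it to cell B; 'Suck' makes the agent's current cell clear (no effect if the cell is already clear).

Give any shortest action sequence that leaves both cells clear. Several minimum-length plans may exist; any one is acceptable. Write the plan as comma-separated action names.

[1] after Suck: in A — A clear, B dirty
[2] after Right: in B — A clear, B dirty
[3] after Suck: in B — A clear, B clear
min 3: Suck A + move + Suck B

Suck, Right, Suck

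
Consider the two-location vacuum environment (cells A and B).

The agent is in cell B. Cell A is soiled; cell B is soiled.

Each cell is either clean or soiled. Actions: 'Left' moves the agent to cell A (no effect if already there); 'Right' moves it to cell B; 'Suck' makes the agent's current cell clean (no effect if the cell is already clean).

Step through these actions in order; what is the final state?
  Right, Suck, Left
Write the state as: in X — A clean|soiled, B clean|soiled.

in A — A soiled, B clean

[1] after Right: in B — A soiled, B soiled
[2] after Suck: in B — A soiled, B clean
[3] after Left: in A — A soiled, B clean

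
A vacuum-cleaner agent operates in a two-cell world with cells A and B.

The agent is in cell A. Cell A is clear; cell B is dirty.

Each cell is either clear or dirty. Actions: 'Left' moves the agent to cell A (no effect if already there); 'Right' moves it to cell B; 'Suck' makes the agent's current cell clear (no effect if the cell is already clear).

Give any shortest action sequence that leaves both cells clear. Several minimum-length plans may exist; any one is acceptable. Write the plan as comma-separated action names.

Right, Suck

t=1 Right ⇒ loc=B A=clear B=dirty
t=2 Suck ⇒ loc=B A=clear B=clear
min 2: go B then Suck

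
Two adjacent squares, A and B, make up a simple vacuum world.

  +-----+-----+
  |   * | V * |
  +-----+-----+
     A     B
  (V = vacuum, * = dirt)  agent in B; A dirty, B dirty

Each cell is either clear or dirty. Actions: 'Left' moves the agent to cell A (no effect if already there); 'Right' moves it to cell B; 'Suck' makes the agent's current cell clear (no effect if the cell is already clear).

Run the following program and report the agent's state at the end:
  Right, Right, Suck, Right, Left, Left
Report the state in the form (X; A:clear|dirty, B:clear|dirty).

(A; A:dirty, B:clear)

1. Right → (B; A:dirty, B:dirty)
2. Right → (B; A:dirty, B:dirty)
3. Suck → (B; A:dirty, B:clear)
4. Right → (B; A:dirty, B:clear)
5. Left → (A; A:dirty, B:clear)
6. Left → (A; A:dirty, B:clear)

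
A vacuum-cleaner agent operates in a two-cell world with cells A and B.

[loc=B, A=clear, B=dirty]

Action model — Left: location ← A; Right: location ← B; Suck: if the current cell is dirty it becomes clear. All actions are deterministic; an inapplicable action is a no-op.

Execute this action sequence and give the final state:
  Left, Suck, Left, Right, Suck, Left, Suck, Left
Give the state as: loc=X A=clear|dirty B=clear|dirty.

1) do Left; now loc=A A=clear B=dirty
2) do Suck; now loc=A A=clear B=dirty
3) do Left; now loc=A A=clear B=dirty
4) do Right; now loc=B A=clear B=dirty
5) do Suck; now loc=B A=clear B=clear
6) do Left; now loc=A A=clear B=clear
7) do Suck; now loc=A A=clear B=clear
8) do Left; now loc=A A=clear B=clear

loc=A A=clear B=clear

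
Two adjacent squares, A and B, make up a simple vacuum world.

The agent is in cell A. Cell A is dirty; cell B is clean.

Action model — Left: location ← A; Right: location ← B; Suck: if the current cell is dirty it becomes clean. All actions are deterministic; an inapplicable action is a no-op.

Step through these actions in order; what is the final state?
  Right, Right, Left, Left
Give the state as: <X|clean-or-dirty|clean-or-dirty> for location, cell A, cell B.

<A|dirty|clean>

Right (#1): <B|dirty|clean>
Right (#2): <B|dirty|clean>
Left (#3): <A|dirty|clean>
Left (#4): <A|dirty|clean>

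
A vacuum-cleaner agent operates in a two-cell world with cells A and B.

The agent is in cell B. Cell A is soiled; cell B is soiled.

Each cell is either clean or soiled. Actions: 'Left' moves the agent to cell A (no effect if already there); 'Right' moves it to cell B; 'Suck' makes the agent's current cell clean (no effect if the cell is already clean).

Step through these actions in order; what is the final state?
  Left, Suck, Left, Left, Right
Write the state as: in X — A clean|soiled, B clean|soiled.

1. Left → in A — A soiled, B soiled
2. Suck → in A — A clean, B soiled
3. Left → in A — A clean, B soiled
4. Left → in A — A clean, B soiled
5. Right → in B — A clean, B soiled

in B — A clean, B soiled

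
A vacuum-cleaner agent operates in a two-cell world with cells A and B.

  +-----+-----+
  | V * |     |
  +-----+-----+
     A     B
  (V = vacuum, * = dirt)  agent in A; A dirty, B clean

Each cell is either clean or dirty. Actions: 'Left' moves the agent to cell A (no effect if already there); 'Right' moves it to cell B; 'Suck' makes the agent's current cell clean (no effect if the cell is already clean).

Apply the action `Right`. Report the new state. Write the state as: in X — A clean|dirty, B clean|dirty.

start: in A — A dirty, B clean
[1] after Right: in B — A dirty, B clean

in B — A dirty, B clean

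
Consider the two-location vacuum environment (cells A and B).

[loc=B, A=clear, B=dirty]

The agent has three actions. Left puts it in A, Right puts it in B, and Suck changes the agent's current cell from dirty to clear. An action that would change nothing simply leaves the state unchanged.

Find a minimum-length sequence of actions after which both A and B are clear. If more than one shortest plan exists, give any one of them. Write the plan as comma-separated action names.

step 1/1 (Suck): in B — A clear, B clear
min 1: B is dirty, one Suck

Suck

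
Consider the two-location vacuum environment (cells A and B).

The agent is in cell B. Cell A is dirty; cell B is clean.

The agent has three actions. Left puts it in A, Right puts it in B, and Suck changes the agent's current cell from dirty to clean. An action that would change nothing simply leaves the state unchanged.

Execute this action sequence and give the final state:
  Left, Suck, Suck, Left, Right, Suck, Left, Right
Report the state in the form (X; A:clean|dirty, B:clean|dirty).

step 1/8 (Left): (A; A:dirty, B:clean)
step 2/8 (Suck): (A; A:clean, B:clean)
step 3/8 (Suck): (A; A:clean, B:clean)
step 4/8 (Left): (A; A:clean, B:clean)
step 5/8 (Right): (B; A:clean, B:clean)
step 6/8 (Suck): (B; A:clean, B:clean)
step 7/8 (Left): (A; A:clean, B:clean)
step 8/8 (Right): (B; A:clean, B:clean)

(B; A:clean, B:clean)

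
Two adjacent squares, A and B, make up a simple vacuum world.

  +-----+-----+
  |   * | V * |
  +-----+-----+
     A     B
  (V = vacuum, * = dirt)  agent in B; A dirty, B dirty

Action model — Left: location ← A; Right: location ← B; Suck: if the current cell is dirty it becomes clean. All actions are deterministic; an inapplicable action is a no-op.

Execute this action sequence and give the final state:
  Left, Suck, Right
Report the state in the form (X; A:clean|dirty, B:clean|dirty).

(B; A:clean, B:dirty)

[1] after Left: (A; A:dirty, B:dirty)
[2] after Suck: (A; A:clean, B:dirty)
[3] after Right: (B; A:clean, B:dirty)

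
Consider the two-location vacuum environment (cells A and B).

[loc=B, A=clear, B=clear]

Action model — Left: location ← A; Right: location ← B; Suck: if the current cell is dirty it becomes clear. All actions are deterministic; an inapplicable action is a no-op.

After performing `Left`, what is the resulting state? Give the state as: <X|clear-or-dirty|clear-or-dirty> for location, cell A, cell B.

<A|clear|clear>

start: <B|clear|clear>
t=1 Left ⇒ <A|clear|clear>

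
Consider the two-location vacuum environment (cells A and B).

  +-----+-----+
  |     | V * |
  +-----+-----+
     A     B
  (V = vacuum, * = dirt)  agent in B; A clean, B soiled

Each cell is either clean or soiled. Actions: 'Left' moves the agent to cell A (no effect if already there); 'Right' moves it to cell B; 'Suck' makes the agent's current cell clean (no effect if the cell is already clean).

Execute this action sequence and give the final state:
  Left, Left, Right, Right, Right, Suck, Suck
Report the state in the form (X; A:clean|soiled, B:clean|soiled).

(B; A:clean, B:clean)

1) do Left; now (A; A:clean, B:soiled)
2) do Left; now (A; A:clean, B:soiled)
3) do Right; now (B; A:clean, B:soiled)
4) do Right; now (B; A:clean, B:soiled)
5) do Right; now (B; A:clean, B:soiled)
6) do Suck; now (B; A:clean, B:clean)
7) do Suck; now (B; A:clean, B:clean)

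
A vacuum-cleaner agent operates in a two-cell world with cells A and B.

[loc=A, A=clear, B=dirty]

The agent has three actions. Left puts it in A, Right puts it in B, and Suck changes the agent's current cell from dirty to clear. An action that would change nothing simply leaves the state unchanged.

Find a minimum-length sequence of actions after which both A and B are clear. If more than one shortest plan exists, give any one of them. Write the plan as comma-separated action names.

Right, Suck

Right (#1): loc=B A=clear B=dirty
Suck (#2): loc=B A=clear B=clear
min 2: go B then Suck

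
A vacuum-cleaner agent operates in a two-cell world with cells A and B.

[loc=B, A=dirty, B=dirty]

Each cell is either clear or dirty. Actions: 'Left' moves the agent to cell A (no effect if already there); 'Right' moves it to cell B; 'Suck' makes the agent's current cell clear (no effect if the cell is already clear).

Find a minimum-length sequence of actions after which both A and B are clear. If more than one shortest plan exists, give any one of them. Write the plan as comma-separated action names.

Suck, Left, Suck

1. Suck → <B|dirty|clear>
2. Left → <A|dirty|clear>
3. Suck → <A|clear|clear>
min 3: Suck B + move + Suck A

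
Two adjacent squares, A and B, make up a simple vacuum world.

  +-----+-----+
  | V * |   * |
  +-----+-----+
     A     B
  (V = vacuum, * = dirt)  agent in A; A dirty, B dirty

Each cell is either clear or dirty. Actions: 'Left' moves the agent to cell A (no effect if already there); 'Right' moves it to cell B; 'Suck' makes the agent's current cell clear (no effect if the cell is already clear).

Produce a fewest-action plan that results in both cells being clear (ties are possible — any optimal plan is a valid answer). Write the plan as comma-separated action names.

Suck (#1): in A — A clear, B dirty
Right (#2): in B — A clear, B dirty
Suck (#3): in B — A clear, B clear
min 3: Suck A + move + Suck B

Suck, Right, Suck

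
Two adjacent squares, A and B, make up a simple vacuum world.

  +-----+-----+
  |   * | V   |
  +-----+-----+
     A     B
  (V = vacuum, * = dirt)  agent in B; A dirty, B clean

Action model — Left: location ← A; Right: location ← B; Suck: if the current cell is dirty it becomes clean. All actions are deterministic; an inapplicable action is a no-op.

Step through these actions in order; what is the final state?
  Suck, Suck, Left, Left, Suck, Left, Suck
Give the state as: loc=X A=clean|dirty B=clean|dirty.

loc=A A=clean B=clean

t=1 Suck ⇒ loc=B A=dirty B=clean
t=2 Suck ⇒ loc=B A=dirty B=clean
t=3 Left ⇒ loc=A A=dirty B=clean
t=4 Left ⇒ loc=A A=dirty B=clean
t=5 Suck ⇒ loc=A A=clean B=clean
t=6 Left ⇒ loc=A A=clean B=clean
t=7 Suck ⇒ loc=A A=clean B=clean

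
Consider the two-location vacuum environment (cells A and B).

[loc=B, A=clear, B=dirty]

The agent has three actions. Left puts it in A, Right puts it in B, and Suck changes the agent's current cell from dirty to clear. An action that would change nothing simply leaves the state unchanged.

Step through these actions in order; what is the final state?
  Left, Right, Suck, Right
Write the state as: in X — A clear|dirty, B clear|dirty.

in B — A clear, B clear

1) do Left; now in A — A clear, B dirty
2) do Right; now in B — A clear, B dirty
3) do Suck; now in B — A clear, B clear
4) do Right; now in B — A clear, B clear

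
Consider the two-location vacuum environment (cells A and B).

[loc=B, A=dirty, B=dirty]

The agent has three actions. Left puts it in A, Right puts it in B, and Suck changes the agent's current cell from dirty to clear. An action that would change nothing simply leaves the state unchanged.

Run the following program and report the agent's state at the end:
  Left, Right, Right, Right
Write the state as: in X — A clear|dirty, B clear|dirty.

1. Left → in A — A dirty, B dirty
2. Right → in B — A dirty, B dirty
3. Right → in B — A dirty, B dirty
4. Right → in B — A dirty, B dirty

in B — A dirty, B dirty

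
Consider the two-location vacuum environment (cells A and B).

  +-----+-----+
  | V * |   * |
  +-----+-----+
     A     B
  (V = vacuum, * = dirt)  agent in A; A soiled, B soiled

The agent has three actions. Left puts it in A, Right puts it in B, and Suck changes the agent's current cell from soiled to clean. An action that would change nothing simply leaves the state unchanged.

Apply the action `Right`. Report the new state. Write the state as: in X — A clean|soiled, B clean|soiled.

in B — A soiled, B soiled

start: in A — A soiled, B soiled
step 1/1 (Right): in B — A soiled, B soiled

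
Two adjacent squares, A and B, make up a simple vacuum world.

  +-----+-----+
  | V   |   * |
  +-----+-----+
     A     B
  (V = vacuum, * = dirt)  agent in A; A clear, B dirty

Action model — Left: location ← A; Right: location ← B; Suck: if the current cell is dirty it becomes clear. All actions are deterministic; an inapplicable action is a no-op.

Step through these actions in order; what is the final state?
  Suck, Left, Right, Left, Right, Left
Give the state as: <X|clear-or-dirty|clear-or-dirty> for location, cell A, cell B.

1) do Suck; now <A|clear|dirty>
2) do Left; now <A|clear|dirty>
3) do Right; now <B|clear|dirty>
4) do Left; now <A|clear|dirty>
5) do Right; now <B|clear|dirty>
6) do Left; now <A|clear|dirty>

<A|clear|dirty>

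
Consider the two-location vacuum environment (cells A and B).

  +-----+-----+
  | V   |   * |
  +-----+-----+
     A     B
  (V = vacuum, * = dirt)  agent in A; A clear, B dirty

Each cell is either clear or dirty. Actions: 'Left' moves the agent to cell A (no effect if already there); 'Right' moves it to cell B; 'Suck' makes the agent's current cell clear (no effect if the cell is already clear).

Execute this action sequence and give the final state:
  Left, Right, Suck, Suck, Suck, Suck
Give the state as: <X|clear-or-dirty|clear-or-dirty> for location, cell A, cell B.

1. Left → <A|clear|dirty>
2. Right → <B|clear|dirty>
3. Suck → <B|clear|clear>
4. Suck → <B|clear|clear>
5. Suck → <B|clear|clear>
6. Suck → <B|clear|clear>

<B|clear|clear>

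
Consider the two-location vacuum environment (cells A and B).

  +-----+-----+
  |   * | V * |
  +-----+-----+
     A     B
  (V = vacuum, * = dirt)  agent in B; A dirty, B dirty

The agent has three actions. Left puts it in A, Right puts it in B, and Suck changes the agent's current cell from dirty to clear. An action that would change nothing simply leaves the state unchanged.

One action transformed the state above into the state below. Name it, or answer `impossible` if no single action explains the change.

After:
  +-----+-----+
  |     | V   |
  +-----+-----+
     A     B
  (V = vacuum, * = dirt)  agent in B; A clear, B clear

try  Left: loc=A A=dirty B=dirty
try Right: loc=B A=dirty B=dirty
try  Suck: loc=B A=dirty B=clear
no single action produces the after-state

impossible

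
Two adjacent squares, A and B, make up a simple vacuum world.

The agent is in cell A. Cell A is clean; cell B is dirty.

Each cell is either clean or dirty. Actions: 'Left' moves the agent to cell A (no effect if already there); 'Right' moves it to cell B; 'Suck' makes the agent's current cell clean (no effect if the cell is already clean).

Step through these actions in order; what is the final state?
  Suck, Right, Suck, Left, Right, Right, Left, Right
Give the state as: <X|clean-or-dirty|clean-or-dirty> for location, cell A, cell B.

<B|clean|clean>

Suck (#1): <A|clean|dirty>
Right (#2): <B|clean|dirty>
Suck (#3): <B|clean|clean>
Left (#4): <A|clean|clean>
Right (#5): <B|clean|clean>
Right (#6): <B|clean|clean>
Left (#7): <A|clean|clean>
Right (#8): <B|clean|clean>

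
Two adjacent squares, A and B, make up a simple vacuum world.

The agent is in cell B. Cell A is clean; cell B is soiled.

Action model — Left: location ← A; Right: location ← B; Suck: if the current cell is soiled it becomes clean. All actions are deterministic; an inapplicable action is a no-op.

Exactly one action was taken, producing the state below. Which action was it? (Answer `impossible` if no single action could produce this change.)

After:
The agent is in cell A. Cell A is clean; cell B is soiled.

Left

try  Left: in A — A clean, B soiled  ← match
try Right: in B — A clean, B soiled
try  Suck: in B — A clean, B clean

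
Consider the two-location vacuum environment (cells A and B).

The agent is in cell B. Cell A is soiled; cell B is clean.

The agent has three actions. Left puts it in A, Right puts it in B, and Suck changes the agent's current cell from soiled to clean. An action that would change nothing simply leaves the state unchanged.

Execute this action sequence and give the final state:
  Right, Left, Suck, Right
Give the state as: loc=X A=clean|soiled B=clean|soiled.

loc=B A=clean B=clean

Right (#1): loc=B A=soiled B=clean
Left (#2): loc=A A=soiled B=clean
Suck (#3): loc=A A=clean B=clean
Right (#4): loc=B A=clean B=clean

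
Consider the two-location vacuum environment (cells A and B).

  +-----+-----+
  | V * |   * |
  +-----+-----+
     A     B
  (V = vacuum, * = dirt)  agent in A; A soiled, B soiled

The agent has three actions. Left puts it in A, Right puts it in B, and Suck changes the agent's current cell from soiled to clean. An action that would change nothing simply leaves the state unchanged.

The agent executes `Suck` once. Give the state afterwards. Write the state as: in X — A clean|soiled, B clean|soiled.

start: in A — A soiled, B soiled
1) do Suck; now in A — A clean, B soiled

in A — A clean, B soiled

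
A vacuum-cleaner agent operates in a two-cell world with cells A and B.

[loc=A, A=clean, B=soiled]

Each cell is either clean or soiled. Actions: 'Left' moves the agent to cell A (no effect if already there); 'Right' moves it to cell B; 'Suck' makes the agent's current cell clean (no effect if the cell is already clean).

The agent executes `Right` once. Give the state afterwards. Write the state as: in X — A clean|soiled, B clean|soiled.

in B — A clean, B soiled

start: in A — A clean, B soiled
1. Right → in B — A clean, B soiled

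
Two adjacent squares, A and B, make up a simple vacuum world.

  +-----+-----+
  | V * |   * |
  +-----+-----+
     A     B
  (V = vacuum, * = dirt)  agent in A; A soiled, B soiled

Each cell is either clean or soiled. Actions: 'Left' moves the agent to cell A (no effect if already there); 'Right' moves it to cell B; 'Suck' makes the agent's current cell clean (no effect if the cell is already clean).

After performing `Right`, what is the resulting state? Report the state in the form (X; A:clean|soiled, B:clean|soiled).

(B; A:soiled, B:soiled)

start: (A; A:soiled, B:soiled)
1) do Right; now (B; A:soiled, B:soiled)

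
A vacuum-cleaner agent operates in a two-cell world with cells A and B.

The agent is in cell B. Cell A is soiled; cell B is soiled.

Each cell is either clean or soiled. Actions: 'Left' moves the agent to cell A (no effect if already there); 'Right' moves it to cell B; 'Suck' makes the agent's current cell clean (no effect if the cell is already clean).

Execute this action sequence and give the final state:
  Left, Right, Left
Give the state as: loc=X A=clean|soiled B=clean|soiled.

loc=A A=soiled B=soiled

1) do Left; now loc=A A=soiled B=soiled
2) do Right; now loc=B A=soiled B=soiled
3) do Left; now loc=A A=soiled B=soiled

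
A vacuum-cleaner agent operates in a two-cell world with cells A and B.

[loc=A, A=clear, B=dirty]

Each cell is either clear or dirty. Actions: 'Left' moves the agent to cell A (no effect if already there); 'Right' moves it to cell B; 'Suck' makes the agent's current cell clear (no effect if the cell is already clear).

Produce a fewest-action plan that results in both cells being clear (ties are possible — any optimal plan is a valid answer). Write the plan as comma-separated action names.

Right (#1): in B — A clear, B dirty
Suck (#2): in B — A clear, B clear
min 2: go B then Suck

Right, Suck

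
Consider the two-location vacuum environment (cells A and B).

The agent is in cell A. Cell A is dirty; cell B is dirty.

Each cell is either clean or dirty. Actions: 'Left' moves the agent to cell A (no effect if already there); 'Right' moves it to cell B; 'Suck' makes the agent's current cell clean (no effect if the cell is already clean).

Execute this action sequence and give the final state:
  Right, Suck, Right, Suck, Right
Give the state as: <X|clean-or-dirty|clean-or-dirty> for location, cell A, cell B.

t=1 Right ⇒ <B|dirty|dirty>
t=2 Suck ⇒ <B|dirty|clean>
t=3 Right ⇒ <B|dirty|clean>
t=4 Suck ⇒ <B|dirty|clean>
t=5 Right ⇒ <B|dirty|clean>

<B|dirty|clean>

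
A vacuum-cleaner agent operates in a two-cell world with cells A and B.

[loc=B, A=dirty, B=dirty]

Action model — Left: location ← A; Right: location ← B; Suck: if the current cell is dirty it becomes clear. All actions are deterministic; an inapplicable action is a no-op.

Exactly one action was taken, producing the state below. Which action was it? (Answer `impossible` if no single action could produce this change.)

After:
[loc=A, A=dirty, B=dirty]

Left

try  Left: <A|dirty|dirty>  ← match
try Right: <B|dirty|dirty>
try  Suck: <B|dirty|clear>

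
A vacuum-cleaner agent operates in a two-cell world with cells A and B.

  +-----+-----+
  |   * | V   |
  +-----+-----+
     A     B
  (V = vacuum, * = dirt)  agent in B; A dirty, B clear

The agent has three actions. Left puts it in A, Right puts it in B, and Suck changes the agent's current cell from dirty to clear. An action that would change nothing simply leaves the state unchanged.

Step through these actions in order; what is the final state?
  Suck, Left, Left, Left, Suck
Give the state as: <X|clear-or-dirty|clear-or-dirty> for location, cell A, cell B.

t=1 Suck ⇒ <B|dirty|clear>
t=2 Left ⇒ <A|dirty|clear>
t=3 Left ⇒ <A|dirty|clear>
t=4 Left ⇒ <A|dirty|clear>
t=5 Suck ⇒ <A|clear|clear>

<A|clear|clear>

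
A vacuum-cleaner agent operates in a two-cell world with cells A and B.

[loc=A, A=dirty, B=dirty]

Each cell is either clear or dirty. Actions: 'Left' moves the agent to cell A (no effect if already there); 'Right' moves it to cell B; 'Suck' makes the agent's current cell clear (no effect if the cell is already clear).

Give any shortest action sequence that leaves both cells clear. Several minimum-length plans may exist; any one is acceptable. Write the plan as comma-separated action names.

Suck (#1): <A|clear|dirty>
Right (#2): <B|clear|dirty>
Suck (#3): <B|clear|clear>
min 3: Suck A + move + Suck B

Suck, Right, Suck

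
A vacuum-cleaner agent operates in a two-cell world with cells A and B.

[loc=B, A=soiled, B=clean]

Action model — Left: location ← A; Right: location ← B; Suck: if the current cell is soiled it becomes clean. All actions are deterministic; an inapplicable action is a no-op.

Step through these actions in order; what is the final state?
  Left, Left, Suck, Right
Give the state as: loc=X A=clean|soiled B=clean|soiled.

step 1/4 (Left): loc=A A=soiled B=clean
step 2/4 (Left): loc=A A=soiled B=clean
step 3/4 (Suck): loc=A A=clean B=clean
step 4/4 (Right): loc=B A=clean B=clean

loc=B A=clean B=clean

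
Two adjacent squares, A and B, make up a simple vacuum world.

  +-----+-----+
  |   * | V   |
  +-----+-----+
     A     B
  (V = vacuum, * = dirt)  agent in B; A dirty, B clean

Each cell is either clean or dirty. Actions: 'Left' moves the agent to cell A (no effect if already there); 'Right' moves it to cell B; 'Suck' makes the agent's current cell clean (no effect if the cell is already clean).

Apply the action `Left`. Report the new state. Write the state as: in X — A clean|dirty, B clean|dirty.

start: in B — A dirty, B clean
[1] after Left: in A — A dirty, B clean

in A — A dirty, B clean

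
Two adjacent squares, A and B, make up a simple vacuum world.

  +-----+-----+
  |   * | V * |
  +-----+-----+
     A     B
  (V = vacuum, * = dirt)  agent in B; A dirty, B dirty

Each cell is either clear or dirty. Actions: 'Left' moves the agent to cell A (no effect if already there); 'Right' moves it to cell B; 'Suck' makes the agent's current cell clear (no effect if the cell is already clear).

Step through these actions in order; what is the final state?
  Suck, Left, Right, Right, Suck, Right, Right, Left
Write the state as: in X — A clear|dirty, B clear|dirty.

in A — A dirty, B clear

1. Suck → in B — A dirty, B clear
2. Left → in A — A dirty, B clear
3. Right → in B — A dirty, B clear
4. Right → in B — A dirty, B clear
5. Suck → in B — A dirty, B clear
6. Right → in B — A dirty, B clear
7. Right → in B — A dirty, B clear
8. Left → in A — A dirty, B clear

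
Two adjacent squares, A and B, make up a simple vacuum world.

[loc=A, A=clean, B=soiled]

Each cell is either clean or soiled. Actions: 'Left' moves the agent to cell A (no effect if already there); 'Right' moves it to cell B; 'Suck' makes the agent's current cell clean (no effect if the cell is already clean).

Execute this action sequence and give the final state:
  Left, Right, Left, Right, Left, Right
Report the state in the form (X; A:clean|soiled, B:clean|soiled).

1. Left → (A; A:clean, B:soiled)
2. Right → (B; A:clean, B:soiled)
3. Left → (A; A:clean, B:soiled)
4. Right → (B; A:clean, B:soiled)
5. Left → (A; A:clean, B:soiled)
6. Right → (B; A:clean, B:soiled)

(B; A:clean, B:soiled)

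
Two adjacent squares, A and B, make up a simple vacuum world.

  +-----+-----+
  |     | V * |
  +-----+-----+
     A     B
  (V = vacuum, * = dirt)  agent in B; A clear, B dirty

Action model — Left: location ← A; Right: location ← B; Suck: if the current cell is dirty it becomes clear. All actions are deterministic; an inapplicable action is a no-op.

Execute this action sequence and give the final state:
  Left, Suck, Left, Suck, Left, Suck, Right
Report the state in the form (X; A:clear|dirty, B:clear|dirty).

(B; A:clear, B:dirty)

1) do Left; now (A; A:clear, B:dirty)
2) do Suck; now (A; A:clear, B:dirty)
3) do Left; now (A; A:clear, B:dirty)
4) do Suck; now (A; A:clear, B:dirty)
5) do Left; now (A; A:clear, B:dirty)
6) do Suck; now (A; A:clear, B:dirty)
7) do Right; now (B; A:clear, B:dirty)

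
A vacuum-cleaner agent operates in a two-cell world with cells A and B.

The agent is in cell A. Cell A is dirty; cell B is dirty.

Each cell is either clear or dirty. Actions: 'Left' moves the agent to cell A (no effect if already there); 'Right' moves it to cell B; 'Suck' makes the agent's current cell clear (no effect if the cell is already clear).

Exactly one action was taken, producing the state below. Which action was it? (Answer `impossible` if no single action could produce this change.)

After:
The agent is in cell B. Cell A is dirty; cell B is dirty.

try  Left: in A — A dirty, B dirty
try Right: in B — A dirty, B dirty  ← match
try  Suck: in A — A clear, B dirty

Right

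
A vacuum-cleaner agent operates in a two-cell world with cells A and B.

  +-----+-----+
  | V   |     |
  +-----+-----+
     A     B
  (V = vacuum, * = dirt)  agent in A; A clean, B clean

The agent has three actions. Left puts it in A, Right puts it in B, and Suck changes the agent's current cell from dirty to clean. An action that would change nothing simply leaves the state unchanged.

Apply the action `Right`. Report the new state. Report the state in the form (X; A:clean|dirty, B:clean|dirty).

(B; A:clean, B:clean)

start: (A; A:clean, B:clean)
step 1/1 (Right): (B; A:clean, B:clean)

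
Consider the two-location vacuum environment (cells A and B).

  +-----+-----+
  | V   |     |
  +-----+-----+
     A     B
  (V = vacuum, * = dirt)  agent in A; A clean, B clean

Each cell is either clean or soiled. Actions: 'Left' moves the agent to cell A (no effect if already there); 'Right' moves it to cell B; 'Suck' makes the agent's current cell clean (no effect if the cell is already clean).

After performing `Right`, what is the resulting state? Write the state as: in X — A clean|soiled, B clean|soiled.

start: in A — A clean, B clean
step 1/1 (Right): in B — A clean, B clean

in B — A clean, B clean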